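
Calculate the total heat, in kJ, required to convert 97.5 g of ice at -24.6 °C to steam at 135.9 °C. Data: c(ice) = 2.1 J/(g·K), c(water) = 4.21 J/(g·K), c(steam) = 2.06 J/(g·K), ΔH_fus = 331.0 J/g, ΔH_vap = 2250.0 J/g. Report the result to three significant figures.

q = 305 kJ

q1 (heat ice -24.6→0.0 °C): 97.5 × 2.1 × 24.6 = 5037 J
q2 (melt at 0 °C): 97.5 × 331.0 = 32273 J
q3 (heat water 0.0→100.0 °C): 97.5 × 4.21 × 100.0 = 41048 J
q4 (vaporize at 100 °C): 97.5 × 2250.0 = 219375 J
q5 (heat steam 100.0→135.9 °C): 97.5 × 2.06 × 35.9 = 7211 J
Total: 5037 + 32273 + 41048 + 219375 + 7211 = 304944 J = 305 kJ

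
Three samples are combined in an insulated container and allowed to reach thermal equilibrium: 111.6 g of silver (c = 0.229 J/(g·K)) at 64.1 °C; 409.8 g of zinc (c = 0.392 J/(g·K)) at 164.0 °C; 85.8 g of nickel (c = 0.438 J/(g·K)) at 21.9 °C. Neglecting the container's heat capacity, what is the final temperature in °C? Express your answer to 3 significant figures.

Σ mᵢcᵢ(T − Tᵢ) = 0  ⇒  T = Σ mᵢcᵢTᵢ / Σ mᵢcᵢ
Σ mᵢcᵢ = 111.6×0.229 + 409.8×0.392 + 85.8×0.438 = 223.7784
Σ mᵢcᵢTᵢ = 25.5564×64.1 + 160.6416×164.0 + 37.5804×21.9 = 28806
T = 28806 / 223.7784 = 128.7 °C

T_f = 129 °C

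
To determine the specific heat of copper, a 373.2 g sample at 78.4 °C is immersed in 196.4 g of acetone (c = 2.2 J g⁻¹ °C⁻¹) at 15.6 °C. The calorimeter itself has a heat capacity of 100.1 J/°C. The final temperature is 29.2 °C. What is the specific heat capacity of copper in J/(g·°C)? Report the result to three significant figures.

q_gained = (196.4 × 2.2 + 100.1) × (29.2 − 15.6) = 7238 J
q_lost = 373.2 × c × (78.4 − 29.2) = 18361.44 c
Set equal: c = 7238 / 18361.44 = 0.394 J/(g·°C)

c = 0.394 J/(g·°C)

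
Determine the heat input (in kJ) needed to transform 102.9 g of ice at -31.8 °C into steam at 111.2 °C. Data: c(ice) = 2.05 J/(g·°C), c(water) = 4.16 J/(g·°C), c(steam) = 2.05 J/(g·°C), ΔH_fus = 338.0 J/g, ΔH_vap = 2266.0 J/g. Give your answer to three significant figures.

q = 320 kJ

q1 (heat ice -31.8→0.0 °C): 102.9 × 2.05 × 31.8 = 6708 J
q2 (melt at 0 °C): 102.9 × 338.0 = 34780 J
q3 (heat water 0.0→100.0 °C): 102.9 × 4.16 × 100.0 = 42806 J
q4 (vaporize at 100 °C): 102.9 × 2266.0 = 233171 J
q5 (heat steam 100.0→111.2 °C): 102.9 × 2.05 × 11.2 = 2363 J
Total: 6708 + 34780 + 42806 + 233171 + 2363 = 319828 J = 320 kJ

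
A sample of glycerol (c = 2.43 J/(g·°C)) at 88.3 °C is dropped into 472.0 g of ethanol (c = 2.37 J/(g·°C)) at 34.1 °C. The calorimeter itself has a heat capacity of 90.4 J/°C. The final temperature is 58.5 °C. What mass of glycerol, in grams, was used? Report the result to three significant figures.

q_gained = (472.0 × 2.37 + 90.4) × (58.5 − 34.1) = 29500 J
q_lost = m × 2.43 × (88.3 − 58.5) = 72.414 m
m = 29500 / 72.414 = 407 g

m = 407 g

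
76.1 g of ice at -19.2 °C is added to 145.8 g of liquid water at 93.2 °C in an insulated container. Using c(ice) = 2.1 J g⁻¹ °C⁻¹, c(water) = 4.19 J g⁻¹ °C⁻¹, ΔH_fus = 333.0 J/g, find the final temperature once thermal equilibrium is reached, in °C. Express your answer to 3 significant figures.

Heat to bring ice to 0 °C and melt it: q₁ = 76.1×2.1×19.2 + 76.1×333.0 = 28410 J
Heat the water can supply cooling to 0 °C: 145.8×4.19×93.2 = 56936.1 J > q₁, so all ice melts.
Energy balance: 145.8×4.19×(93.2 − T) = 28410 + 76.1×4.19×(T − 0)
610.902(93.2 − T) = 28410 + 318.859 T
56936.1 − 28410 = 929.761 T
T = 28526.1 / 929.761 = 30.68 °C

T_f = 30.7 °C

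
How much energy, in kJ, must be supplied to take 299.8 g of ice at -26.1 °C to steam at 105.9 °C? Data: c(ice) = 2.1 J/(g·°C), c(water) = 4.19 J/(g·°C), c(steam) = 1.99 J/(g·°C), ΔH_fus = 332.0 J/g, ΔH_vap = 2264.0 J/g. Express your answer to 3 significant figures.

q1 (heat ice -26.1→0.0 °C): 299.8 × 2.1 × 26.1 = 16432 J
q2 (melt at 0 °C): 299.8 × 332.0 = 99534 J
q3 (heat water 0.0→100.0 °C): 299.8 × 4.19 × 100.0 = 125616 J
q4 (vaporize at 100 °C): 299.8 × 2264.0 = 678747 J
q5 (heat steam 100.0→105.9 °C): 299.8 × 1.99 × 5.9 = 3520 J
Total: 16432 + 99534 + 125616 + 678747 + 3520 = 923849 J = 924 kJ

q = 924 kJ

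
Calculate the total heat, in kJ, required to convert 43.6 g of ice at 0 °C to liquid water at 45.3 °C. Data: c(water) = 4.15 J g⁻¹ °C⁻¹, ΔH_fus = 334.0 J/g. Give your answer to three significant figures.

q1 (melt at 0 °C): 43.6 × 334.0 = 14562 J
q2 (heat water 0.0→45.3 °C): 43.6 × 4.15 × 45.3 = 8197 J
Total: 14562 + 8197 = 22759 J = 22.8 kJ

q = 22.8 kJ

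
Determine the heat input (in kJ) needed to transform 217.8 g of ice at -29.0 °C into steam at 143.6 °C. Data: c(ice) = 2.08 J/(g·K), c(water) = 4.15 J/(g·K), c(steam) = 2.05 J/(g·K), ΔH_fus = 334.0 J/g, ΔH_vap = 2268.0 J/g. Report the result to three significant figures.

q = 690 kJ

q1 (heat ice -29.0→0.0 °C): 217.8 × 2.08 × 29.0 = 13138 J
q2 (melt at 0 °C): 217.8 × 334.0 = 72745 J
q3 (heat water 0.0→100.0 °C): 217.8 × 4.15 × 100.0 = 90387 J
q4 (vaporize at 100 °C): 217.8 × 2268.0 = 493970 J
q5 (heat steam 100.0→143.6 °C): 217.8 × 2.05 × 43.6 = 19467 J
Total: 13138 + 72745 + 90387 + 493970 + 19467 = 689707 J = 690 kJ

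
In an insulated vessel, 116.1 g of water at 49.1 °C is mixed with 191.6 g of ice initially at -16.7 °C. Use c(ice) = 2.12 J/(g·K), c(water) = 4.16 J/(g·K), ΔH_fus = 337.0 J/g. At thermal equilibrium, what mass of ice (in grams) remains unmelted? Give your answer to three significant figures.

m_ice remaining = 141 g

Heat to warm all ice to 0 °C: 191.6×2.12×16.7 = 6783.4 J
Heat released by water cooling to 0 °C: 116.1×4.16×49.1 = 23714 J
23714 J < 6783.4 + 191.6×337.0 = 71352.6 J, so not all ice melts; final T = 0 °C.
Heat left for melting: 23714 − 6783.4 = 16930.6 J
Mass melted = 16930.6 / 337.0 = 50.24 g
Ice remaining = 191.6 − 50.24 = 141.36 g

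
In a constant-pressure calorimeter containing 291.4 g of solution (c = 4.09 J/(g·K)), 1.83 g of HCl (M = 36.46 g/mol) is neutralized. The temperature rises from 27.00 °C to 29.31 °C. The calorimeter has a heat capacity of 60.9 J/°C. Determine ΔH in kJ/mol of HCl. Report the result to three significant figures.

|ΔT| = |29.31 − 27.00| = 2.31 °C
|q_surr| = (291.4 × 4.09 + 60.9) × 2.31 = 1252.726 × 2.31 = 2894 J
n(HCl) = 1.83 / 36.46 = 0.05019 mol
Temperature rose, so q_rxn = −|q_surr| = -2.894 kJ
ΔH = q_rxn / n = -57.66 kJ/mol

ΔH = -57.7 kJ/mol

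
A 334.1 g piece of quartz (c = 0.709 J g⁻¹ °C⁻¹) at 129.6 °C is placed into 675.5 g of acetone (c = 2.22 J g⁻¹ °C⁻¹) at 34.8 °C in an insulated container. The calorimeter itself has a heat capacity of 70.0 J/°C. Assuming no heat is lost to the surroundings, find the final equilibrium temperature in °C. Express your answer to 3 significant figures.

T_f = 47.2 °C

Heat lost by quartz = heat gained by acetone + calorimeter.
(334.1)(0.709)(129.6 − T) = [(675.5)(2.22) + 70.0](T − 34.8)
236.8769 (129.6 − T) = 1569.61 (T − 34.8)
30699 − 236.8769 T = 1569.61 T − 54622
85321 = 1806.4869 T
T = 47.23 °C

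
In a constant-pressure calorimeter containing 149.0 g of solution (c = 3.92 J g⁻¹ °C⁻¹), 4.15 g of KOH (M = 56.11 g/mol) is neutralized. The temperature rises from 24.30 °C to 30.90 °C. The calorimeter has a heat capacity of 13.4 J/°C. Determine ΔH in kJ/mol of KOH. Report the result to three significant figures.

|ΔT| = |30.90 − 24.30| = 6.60 °C
|q_surr| = (149.0 × 3.92 + 13.4) × 6.60 = 597.48 × 6.60 = 3943 J
n(KOH) = 4.15 / 56.11 = 0.07396 mol
Temperature rose, so q_rxn = −|q_surr| = -3.943 kJ
ΔH = q_rxn / n = -53.31 kJ/mol

ΔH = -53.3 kJ/mol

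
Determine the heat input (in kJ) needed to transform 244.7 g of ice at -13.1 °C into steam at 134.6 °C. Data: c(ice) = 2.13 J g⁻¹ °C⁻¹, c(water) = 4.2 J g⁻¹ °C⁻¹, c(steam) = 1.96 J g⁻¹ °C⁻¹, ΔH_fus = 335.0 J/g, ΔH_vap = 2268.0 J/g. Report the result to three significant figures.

q1 (heat ice -13.1→0.0 °C): 244.7 × 2.13 × 13.1 = 6828 J
q2 (melt at 0 °C): 244.7 × 335.0 = 81975 J
q3 (heat water 0.0→100.0 °C): 244.7 × 4.2 × 100.0 = 102774 J
q4 (vaporize at 100 °C): 244.7 × 2268.0 = 554980 J
q5 (heat steam 100.0→134.6 °C): 244.7 × 1.96 × 34.6 = 16595 J
Total: 6828 + 81975 + 102774 + 554980 + 16595 = 763152 J = 763 kJ

q = 763 kJ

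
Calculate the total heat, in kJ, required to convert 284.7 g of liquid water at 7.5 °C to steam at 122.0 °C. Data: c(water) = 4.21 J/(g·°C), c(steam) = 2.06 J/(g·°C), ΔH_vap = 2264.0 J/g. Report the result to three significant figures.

q1 (heat water 7.5→100.0 °C): 284.7 × 4.21 × 92.5 = 110869 J
q2 (vaporize at 100 °C): 284.7 × 2264.0 = 644561 J
q3 (heat steam 100.0→122.0 °C): 284.7 × 2.06 × 22.0 = 12903 J
Total: 110869 + 644561 + 12903 = 768333 J = 768 kJ

q = 768 kJ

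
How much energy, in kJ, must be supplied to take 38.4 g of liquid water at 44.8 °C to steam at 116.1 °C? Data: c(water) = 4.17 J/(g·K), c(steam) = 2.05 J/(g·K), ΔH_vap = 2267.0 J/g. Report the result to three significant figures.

q1 (heat water 44.8→100.0 °C): 38.4 × 4.17 × 55.2 = 8839 J
q2 (vaporize at 100 °C): 38.4 × 2267.0 = 87053 J
q3 (heat steam 100.0→116.1 °C): 38.4 × 2.05 × 16.1 = 1267 J
Total: 8839 + 87053 + 1267 = 97159 J = 97.2 kJ

q = 97.2 kJ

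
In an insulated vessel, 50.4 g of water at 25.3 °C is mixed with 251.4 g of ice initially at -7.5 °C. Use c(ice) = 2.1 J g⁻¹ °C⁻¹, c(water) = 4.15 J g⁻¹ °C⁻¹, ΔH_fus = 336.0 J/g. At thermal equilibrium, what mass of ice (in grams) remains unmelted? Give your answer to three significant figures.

m_ice remaining = 247 g

Heat to warm all ice to 0 °C: 251.4×2.1×7.5 = 3959.6 J
Heat released by water cooling to 0 °C: 50.4×4.15×25.3 = 5291.7 J
5291.7 J < 3959.6 + 251.4×336.0 = 88430.0 J, so not all ice melts; final T = 0 °C.
Heat left for melting: 5291.7 − 3959.6 = 1332.1 J
Mass melted = 1332.1 / 336.0 = 3.965 g
Ice remaining = 251.4 − 3.965 = 247.435 g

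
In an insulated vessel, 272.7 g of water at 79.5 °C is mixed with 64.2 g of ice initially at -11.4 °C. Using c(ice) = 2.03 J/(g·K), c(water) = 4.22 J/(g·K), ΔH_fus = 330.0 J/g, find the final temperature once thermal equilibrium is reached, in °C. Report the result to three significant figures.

T_f = 48.4 °C

Heat to bring ice to 0 °C and melt it: q₁ = 64.2×2.03×11.4 + 64.2×330.0 = 22672 J
Heat the water can supply cooling to 0 °C: 272.7×4.22×79.5 = 91488.1 J > q₁, so all ice melts.
Energy balance: 272.7×4.22×(79.5 − T) = 22672 + 64.2×4.22×(T − 0)
1150.794(79.5 − T) = 22672 + 270.924 T
91488.1 − 22672 = 1421.718 T
T = 68816.1 / 1421.718 = 48.40 °C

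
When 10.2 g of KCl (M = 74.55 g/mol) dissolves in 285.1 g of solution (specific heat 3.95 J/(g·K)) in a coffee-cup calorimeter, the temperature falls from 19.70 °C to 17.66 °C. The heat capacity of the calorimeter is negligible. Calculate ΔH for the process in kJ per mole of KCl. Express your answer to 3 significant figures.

ΔH = 16.8 kJ/mol

|ΔT| = |17.66 − 19.70| = 2.04 °C
|q_surr| = (285.1 × 3.95) × 2.04 = 1126.145 × 2.04 = 2297 J
n(KCl) = 10.2 / 74.55 = 0.1368 mol
Temperature fell, so q_rxn = +|q_surr| = 2.297 kJ
ΔH = q_rxn / n = 16.79 kJ/mol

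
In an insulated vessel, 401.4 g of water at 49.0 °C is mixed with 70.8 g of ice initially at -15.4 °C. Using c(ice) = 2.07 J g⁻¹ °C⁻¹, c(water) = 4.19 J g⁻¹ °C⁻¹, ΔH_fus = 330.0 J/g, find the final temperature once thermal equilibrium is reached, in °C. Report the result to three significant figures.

T_f = 28.7 °C

Heat to bring ice to 0 °C and melt it: q₁ = 70.8×2.07×15.4 + 70.8×330.0 = 25621 J
Heat the water can supply cooling to 0 °C: 401.4×4.19×49.0 = 82411.4 J > q₁, so all ice melts.
Energy balance: 401.4×4.19×(49.0 − T) = 25621 + 70.8×4.19×(T − 0)
1681.866(49.0 − T) = 25621 + 296.652 T
82411.4 − 25621 = 1978.518 T
T = 56790.4 / 1978.518 = 28.70 °C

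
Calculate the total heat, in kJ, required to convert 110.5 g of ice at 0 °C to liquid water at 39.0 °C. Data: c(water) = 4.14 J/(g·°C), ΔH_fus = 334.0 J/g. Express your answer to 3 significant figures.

q1 (melt at 0 °C): 110.5 × 334.0 = 36907 J
q2 (heat water 0.0→39.0 °C): 110.5 × 4.14 × 39.0 = 17841 J
Total: 36907 + 17841 = 54748 J = 54.7 kJ

q = 54.7 kJ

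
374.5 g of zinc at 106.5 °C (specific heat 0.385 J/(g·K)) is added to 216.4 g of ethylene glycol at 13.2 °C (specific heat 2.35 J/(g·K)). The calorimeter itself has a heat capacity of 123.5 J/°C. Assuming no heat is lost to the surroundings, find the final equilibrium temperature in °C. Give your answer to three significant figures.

T_f = 30.5 °C

Heat lost by zinc = heat gained by ethylene glycol + calorimeter.
(374.5)(0.385)(106.5 − T) = [(216.4)(2.35) + 123.5](T − 13.2)
144.1825 (106.5 − T) = 632.04 (T − 13.2)
15355 − 144.1825 T = 632.04 T − 8342.9
23697.9 = 776.2225 T
T = 30.53 °C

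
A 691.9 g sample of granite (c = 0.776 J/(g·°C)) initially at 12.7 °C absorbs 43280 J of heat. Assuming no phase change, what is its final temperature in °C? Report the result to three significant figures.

ΔT = q / (m c) = 43280 / (691.9 × 0.776) = 80.61 °C
T_f = 12.7 + 80.61 = 93.31 °C

T_f = 93.3 °C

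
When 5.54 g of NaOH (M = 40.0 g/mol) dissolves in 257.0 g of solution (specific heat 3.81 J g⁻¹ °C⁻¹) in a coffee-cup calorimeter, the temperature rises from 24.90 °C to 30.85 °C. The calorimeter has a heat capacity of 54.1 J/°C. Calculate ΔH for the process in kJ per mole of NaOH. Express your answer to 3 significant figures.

ΔH = -44.4 kJ/mol

|ΔT| = |30.85 − 24.90| = 5.95 °C
|q_surr| = (257.0 × 3.81 + 54.1) × 5.95 = 1033.27 × 5.95 = 6148 J
n(NaOH) = 5.54 / 40.0 = 0.1385 mol
Temperature rose, so q_rxn = −|q_surr| = -6.148 kJ
ΔH = q_rxn / n = -44.39 kJ/mol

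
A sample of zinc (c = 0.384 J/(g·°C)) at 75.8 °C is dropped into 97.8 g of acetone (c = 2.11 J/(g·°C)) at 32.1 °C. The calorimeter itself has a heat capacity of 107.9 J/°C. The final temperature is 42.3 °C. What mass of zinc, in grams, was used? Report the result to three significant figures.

m = 249 g

q_gained = (97.8 × 2.11 + 107.9) × (42.3 − 32.1) = 3205 J
q_lost = m × 0.384 × (75.8 − 42.3) = 12.864 m
m = 3205 / 12.864 = 249 g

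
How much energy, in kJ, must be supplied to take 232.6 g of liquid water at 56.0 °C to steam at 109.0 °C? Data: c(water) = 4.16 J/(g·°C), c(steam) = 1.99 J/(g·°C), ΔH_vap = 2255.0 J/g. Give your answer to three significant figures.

q1 (heat water 56.0→100.0 °C): 232.6 × 4.16 × 44.0 = 42575 J
q2 (vaporize at 100 °C): 232.6 × 2255.0 = 524513 J
q3 (heat steam 100.0→109.0 °C): 232.6 × 1.99 × 9.0 = 4166 J
Total: 42575 + 524513 + 4166 = 571254 J = 571 kJ

q = 571 kJ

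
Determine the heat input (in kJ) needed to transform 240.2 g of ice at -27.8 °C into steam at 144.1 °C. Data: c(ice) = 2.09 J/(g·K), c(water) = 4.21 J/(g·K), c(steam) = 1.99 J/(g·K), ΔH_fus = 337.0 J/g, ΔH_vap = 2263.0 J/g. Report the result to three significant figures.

q = 761 kJ

q1 (heat ice -27.8→0.0 °C): 240.2 × 2.09 × 27.8 = 13956 J
q2 (melt at 0 °C): 240.2 × 337.0 = 80947 J
q3 (heat water 0.0→100.0 °C): 240.2 × 4.21 × 100.0 = 101124 J
q4 (vaporize at 100 °C): 240.2 × 2263.0 = 543573 J
q5 (heat steam 100.0→144.1 °C): 240.2 × 1.99 × 44.1 = 21080 J
Total: 13956 + 80947 + 101124 + 543573 + 21080 = 760680 J = 761 kJ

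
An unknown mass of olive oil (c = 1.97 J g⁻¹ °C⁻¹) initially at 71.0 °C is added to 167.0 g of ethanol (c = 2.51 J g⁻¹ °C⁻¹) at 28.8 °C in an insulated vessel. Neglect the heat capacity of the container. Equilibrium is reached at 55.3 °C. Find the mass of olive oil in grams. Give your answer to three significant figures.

q_gained = (167.0 × 2.51) × (55.3 − 28.8) = 11110 J
q_lost = m × 1.97 × (71.0 − 55.3) = 30.929 m
m = 11110 / 30.929 = 359 g

m = 359 g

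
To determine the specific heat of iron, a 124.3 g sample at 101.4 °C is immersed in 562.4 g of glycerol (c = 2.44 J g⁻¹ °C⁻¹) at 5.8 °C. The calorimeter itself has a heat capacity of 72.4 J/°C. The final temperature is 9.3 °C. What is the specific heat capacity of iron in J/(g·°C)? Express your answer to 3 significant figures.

q_gained = (562.4 × 2.44 + 72.4) × (9.3 − 5.8) = 5056 J
q_lost = 124.3 × c × (101.4 − 9.3) = 11448.03 c
Set equal: c = 5056 / 11448.03 = 0.442 J/(g·°C)

c = 0.442 J/(g·°C)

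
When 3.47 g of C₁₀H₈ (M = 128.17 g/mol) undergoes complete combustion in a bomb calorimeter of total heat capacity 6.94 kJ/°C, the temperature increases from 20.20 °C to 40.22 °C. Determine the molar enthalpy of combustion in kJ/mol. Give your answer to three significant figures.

ΔH = -5130 kJ/mol

ΔT = 40.22 − 20.20 = 20.02 °C
q_cal = C_cal × ΔT = 6.94 × 20.02 = 138.9388 kJ
n = 3.47 / 128.17 = 0.02707 mol
q_rxn = −q_cal = -138.9388 kJ
ΔH = -138.9388 / 0.02707 = -5133 kJ/mol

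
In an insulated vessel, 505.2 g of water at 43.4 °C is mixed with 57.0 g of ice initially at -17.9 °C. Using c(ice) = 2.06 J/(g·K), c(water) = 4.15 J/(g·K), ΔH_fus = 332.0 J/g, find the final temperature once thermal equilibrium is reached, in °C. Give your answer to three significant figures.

Heat to bring ice to 0 °C and melt it: q₁ = 57.0×2.06×17.9 + 57.0×332.0 = 21026 J
Heat the water can supply cooling to 0 °C: 505.2×4.15×43.4 = 90991.6 J > q₁, so all ice melts.
Energy balance: 505.2×4.15×(43.4 − T) = 21026 + 57.0×4.15×(T − 0)
2096.58(43.4 − T) = 21026 + 236.55 T
90991.6 − 21026 = 2333.13 T
T = 69965.6 / 2333.13 = 29.99 °C

T_f = 30.0 °C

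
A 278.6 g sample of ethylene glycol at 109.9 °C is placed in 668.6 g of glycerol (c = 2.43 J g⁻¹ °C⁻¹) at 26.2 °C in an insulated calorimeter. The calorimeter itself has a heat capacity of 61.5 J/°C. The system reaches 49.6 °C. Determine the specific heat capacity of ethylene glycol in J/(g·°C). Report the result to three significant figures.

q_gained = (668.6 × 2.43 + 61.5) × (49.6 − 26.2) = 39460 J
q_lost = 278.6 × c × (109.9 − 49.6) = 16799.58 c
Set equal: c = 39460 / 16799.58 = 2.35 J/(g·°C)

c = 2.35 J/(g·°C)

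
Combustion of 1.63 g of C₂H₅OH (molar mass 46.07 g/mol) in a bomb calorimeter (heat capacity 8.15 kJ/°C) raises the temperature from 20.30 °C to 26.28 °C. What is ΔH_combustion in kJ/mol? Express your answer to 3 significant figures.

ΔT = 26.28 − 20.30 = 5.98 °C
q_cal = C_cal × ΔT = 8.15 × 5.98 = 48.737 kJ
n = 1.63 / 46.07 = 0.03538 mol
q_rxn = −q_cal = -48.737 kJ
ΔH = -48.737 / 0.03538 = -1378 kJ/mol

ΔH = -1380 kJ/mol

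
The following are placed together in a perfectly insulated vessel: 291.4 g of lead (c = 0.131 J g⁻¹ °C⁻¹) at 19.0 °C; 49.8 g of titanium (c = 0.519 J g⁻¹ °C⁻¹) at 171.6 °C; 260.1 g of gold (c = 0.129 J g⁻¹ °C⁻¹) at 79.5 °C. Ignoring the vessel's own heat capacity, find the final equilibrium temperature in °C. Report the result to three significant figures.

Σ mᵢcᵢ(T − Tᵢ) = 0  ⇒  T = Σ mᵢcᵢTᵢ / Σ mᵢcᵢ
Σ mᵢcᵢ = 291.4×0.131 + 49.8×0.519 + 260.1×0.129 = 97.5725
Σ mᵢcᵢTᵢ = 38.1734×19.0 + 25.8462×171.6 + 33.5529×79.5 = 7828.0
T = 7828.0 / 97.5725 = 80.23 °C

T_f = 80.2 °C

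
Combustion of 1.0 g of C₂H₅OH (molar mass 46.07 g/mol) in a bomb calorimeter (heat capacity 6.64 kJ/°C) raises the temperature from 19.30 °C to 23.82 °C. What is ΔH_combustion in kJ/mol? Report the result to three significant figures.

ΔT = 23.82 − 19.30 = 4.52 °C
q_cal = C_cal × ΔT = 6.64 × 4.52 = 30.0128 kJ
n = 1.0 / 46.07 = 0.02171 mol
q_rxn = −q_cal = -30.0128 kJ
ΔH = -30.0128 / 0.02171 = -1382 kJ/mol

ΔH = -1380 kJ/mol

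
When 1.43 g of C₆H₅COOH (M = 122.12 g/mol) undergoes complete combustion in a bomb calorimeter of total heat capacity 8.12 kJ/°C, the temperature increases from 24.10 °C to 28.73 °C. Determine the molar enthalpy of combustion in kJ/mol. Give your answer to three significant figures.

ΔH = -3210 kJ/mol

ΔT = 28.73 − 24.10 = 4.63 °C
q_cal = C_cal × ΔT = 8.12 × 4.63 = 37.5956 kJ
n = 1.43 / 122.12 = 0.01171 mol
q_rxn = −q_cal = -37.5956 kJ
ΔH = -37.5956 / 0.01171 = -3211 kJ/mol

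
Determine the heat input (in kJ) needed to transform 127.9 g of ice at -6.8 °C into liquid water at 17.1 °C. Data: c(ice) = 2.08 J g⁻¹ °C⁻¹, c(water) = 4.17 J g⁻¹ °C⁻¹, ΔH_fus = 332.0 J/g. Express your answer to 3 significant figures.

q1 (heat ice -6.8→0.0 °C): 127.9 × 2.08 × 6.8 = 1809 J
q2 (melt at 0 °C): 127.9 × 332.0 = 42463 J
q3 (heat water 0.0→17.1 °C): 127.9 × 4.17 × 17.1 = 9120 J
Total: 1809 + 42463 + 9120 = 53392 J = 53.4 kJ

q = 53.4 kJ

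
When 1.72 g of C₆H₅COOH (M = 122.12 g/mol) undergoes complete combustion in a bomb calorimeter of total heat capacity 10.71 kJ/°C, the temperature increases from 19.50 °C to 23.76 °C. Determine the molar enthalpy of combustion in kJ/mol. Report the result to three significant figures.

ΔH = -3240 kJ/mol

ΔT = 23.76 − 19.50 = 4.26 °C
q_cal = C_cal × ΔT = 10.71 × 4.26 = 45.6246 kJ
n = 1.72 / 122.12 = 0.01408 mol
q_rxn = −q_cal = -45.6246 kJ
ΔH = -45.6246 / 0.01408 = -3240 kJ/mol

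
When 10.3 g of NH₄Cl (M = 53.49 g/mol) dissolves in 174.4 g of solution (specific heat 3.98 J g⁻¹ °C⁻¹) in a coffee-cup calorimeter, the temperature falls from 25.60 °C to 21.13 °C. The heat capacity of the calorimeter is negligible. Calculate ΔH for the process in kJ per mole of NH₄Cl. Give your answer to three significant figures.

ΔH = 16.1 kJ/mol

|ΔT| = |21.13 − 25.60| = 4.47 °C
|q_surr| = (174.4 × 3.98) × 4.47 = 694.112 × 4.47 = 3103 J
n(NH₄Cl) = 10.3 / 53.49 = 0.1926 mol
Temperature fell, so q_rxn = +|q_surr| = 3.103 kJ
ΔH = q_rxn / n = 16.11 kJ/mol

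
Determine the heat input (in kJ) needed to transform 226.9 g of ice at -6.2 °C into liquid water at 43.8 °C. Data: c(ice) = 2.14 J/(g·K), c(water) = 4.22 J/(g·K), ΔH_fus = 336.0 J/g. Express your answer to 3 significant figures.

q1 (heat ice -6.2→0.0 °C): 226.9 × 2.14 × 6.2 = 3011 J
q2 (melt at 0 °C): 226.9 × 336.0 = 76238 J
q3 (heat water 0.0→43.8 °C): 226.9 × 4.22 × 43.8 = 41939 J
Total: 3011 + 76238 + 41939 = 121188 J = 121 kJ

q = 121 kJ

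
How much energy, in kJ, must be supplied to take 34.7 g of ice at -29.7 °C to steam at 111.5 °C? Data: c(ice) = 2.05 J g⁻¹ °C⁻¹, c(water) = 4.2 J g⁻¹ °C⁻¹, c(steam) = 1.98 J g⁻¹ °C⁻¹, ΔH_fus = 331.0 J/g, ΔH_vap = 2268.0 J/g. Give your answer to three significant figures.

q = 108 kJ

q1 (heat ice -29.7→0.0 °C): 34.7 × 2.05 × 29.7 = 2113 J
q2 (melt at 0 °C): 34.7 × 331.0 = 11486 J
q3 (heat water 0.0→100.0 °C): 34.7 × 4.2 × 100.0 = 14574 J
q4 (vaporize at 100 °C): 34.7 × 2268.0 = 78700 J
q5 (heat steam 100.0→111.5 °C): 34.7 × 1.98 × 11.5 = 790 J
Total: 2113 + 11486 + 14574 + 78700 + 790 = 107663 J = 108 kJ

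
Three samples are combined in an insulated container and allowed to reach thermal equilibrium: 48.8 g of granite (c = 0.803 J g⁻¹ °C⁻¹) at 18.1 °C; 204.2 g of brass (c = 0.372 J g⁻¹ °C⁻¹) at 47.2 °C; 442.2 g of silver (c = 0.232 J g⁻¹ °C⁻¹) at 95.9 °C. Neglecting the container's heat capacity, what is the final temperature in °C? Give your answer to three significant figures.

Σ mᵢcᵢ(T − Tᵢ) = 0  ⇒  T = Σ mᵢcᵢTᵢ / Σ mᵢcᵢ
Σ mᵢcᵢ = 48.8×0.803 + 204.2×0.372 + 442.2×0.232 = 217.7392
Σ mᵢcᵢTᵢ = 39.1864×18.1 + 75.9624×47.2 + 102.5904×95.9 = 14133
T = 14133 / 217.7392 = 64.91 °C

T_f = 64.9 °C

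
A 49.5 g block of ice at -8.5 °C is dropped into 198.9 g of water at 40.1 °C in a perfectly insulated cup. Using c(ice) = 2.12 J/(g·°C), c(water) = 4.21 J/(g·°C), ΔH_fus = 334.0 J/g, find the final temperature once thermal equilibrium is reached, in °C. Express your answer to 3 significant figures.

Heat to bring ice to 0 °C and melt it: q₁ = 49.5×2.12×8.5 + 49.5×334.0 = 17425 J
Heat the water can supply cooling to 0 °C: 198.9×4.21×40.1 = 33578.5 J > q₁, so all ice melts.
Energy balance: 198.9×4.21×(40.1 − T) = 17425 + 49.5×4.21×(T − 0)
837.369(40.1 − T) = 17425 + 208.395 T
33578.5 − 17425 = 1045.764 T
T = 16153.5 / 1045.764 = 15.447 °C

T_f = 15.4 °C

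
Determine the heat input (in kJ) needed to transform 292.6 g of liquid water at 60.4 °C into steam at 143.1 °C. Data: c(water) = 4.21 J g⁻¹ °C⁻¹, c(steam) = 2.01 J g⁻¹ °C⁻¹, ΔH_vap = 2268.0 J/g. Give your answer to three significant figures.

q1 (heat water 60.4→100.0 °C): 292.6 × 4.21 × 39.6 = 48781 J
q2 (vaporize at 100 °C): 292.6 × 2268.0 = 663617 J
q3 (heat steam 100.0→143.1 °C): 292.6 × 2.01 × 43.1 = 25348 J
Total: 48781 + 663617 + 25348 = 737746 J = 738 kJ

q = 738 kJ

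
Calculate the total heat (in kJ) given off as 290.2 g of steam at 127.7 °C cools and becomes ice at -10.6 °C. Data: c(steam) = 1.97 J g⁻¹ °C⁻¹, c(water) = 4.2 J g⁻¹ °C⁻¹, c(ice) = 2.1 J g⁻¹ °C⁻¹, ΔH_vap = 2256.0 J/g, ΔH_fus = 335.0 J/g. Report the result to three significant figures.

q = 896 kJ

q1 (cool steam 127.7→100 °C): 290.2 × 1.97 × 27.7 = 15836 J
q2 (condense at 100 °C): 290.2 × 2256.0 = 654691 J
q3 (cool water 100→0 °C): 290.2 × 4.2 × 100.0 = 121884 J
q4 (freeze at 0 °C): 290.2 × 335.0 = 97217 J
q5 (cool ice 0→-10.6 °C): 290.2 × 2.1 × 10.6 = 6460 J
Total: 15836 + 654691 + 121884 + 97217 + 6460 = 896088 J = 896 kJ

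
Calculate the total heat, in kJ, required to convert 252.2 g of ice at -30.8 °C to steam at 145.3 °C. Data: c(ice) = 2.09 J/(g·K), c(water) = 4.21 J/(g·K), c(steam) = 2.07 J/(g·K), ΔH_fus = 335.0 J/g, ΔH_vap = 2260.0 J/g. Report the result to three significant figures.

q = 801 kJ

q1 (heat ice -30.8→0.0 °C): 252.2 × 2.09 × 30.8 = 16235 J
q2 (melt at 0 °C): 252.2 × 335.0 = 84487 J
q3 (heat water 0.0→100.0 °C): 252.2 × 4.21 × 100.0 = 106176 J
q4 (vaporize at 100 °C): 252.2 × 2260.0 = 569972 J
q5 (heat steam 100.0→145.3 °C): 252.2 × 2.07 × 45.3 = 23649 J
Total: 16235 + 84487 + 106176 + 569972 + 23649 = 800519 J = 801 kJ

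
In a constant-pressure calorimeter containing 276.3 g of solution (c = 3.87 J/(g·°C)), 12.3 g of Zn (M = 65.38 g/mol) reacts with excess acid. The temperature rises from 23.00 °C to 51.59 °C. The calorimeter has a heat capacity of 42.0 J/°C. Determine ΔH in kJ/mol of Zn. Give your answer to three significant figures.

ΔH = -169 kJ/mol

|ΔT| = |51.59 − 23.00| = 28.59 °C
|q_surr| = (276.3 × 3.87 + 42.0) × 28.59 = 1111.281 × 28.59 = 31770 J
n(Zn) = 12.3 / 65.38 = 0.1881 mol
Temperature rose, so q_rxn = −|q_surr| = -31.77 kJ
ΔH = q_rxn / n = -168.9 kJ/mol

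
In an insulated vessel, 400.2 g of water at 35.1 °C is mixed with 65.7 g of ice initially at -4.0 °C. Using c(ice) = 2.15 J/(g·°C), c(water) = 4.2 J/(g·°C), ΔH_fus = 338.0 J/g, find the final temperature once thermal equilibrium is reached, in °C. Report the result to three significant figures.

Heat to bring ice to 0 °C and melt it: q₁ = 65.7×2.15×4.0 + 65.7×338.0 = 22772 J
Heat the water can supply cooling to 0 °C: 400.2×4.2×35.1 = 58997.5 J > q₁, so all ice melts.
Energy balance: 400.2×4.2×(35.1 − T) = 22772 + 65.7×4.2×(T − 0)
1680.84(35.1 − T) = 22772 + 275.94 T
58997.5 − 22772 = 1956.78 T
T = 36225.5 / 1956.78 = 18.51 °C

T_f = 18.5 °C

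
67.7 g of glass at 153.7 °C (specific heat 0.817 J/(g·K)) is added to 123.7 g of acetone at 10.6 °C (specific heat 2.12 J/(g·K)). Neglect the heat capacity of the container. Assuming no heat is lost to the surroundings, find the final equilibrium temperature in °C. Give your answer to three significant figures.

T_f = 35.5 °C

Heat lost by glass = heat gained by acetone.
(67.7)(0.817)(153.7 − T) = (123.7)(2.12)(T − 10.6)
55.3109 (153.7 − T) = 262.244 (T − 10.6)
8501.3 − 55.3109 T = 262.244 T − 2779.8
11281.1 = 317.5549 T
T = 35.52 °C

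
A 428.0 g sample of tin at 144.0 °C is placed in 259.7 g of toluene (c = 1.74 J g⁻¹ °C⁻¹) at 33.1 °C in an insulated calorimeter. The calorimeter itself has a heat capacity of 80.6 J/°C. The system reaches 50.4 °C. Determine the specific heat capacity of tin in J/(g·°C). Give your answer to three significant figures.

c = 0.230 J/(g·°C)

q_gained = (259.7 × 1.74 + 80.6) × (50.4 − 33.1) = 9212 J
q_lost = 428.0 × c × (144.0 − 50.4) = 40060.8 c
Set equal: c = 9212 / 40060.8 = 0.230 J/(g·°C)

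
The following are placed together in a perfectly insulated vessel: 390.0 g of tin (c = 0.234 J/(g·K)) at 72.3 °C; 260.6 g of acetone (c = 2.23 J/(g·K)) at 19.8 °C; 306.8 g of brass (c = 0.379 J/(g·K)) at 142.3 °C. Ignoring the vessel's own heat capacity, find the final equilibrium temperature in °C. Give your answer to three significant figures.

T_f = 43.9 °C

Σ mᵢcᵢ(T − Tᵢ) = 0  ⇒  T = Σ mᵢcᵢTᵢ / Σ mᵢcᵢ
Σ mᵢcᵢ = 390.0×0.234 + 260.6×2.23 + 306.8×0.379 = 788.6752
Σ mᵢcᵢTᵢ = 91.26×72.3 + 581.138×19.8 + 116.2772×142.3 = 34651
T = 34651 / 788.6752 = 43.94 °C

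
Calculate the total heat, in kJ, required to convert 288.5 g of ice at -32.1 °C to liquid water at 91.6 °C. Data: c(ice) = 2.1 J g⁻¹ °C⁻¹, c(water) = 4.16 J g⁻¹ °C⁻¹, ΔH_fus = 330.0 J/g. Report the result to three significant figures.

q1 (heat ice -32.1→0.0 °C): 288.5 × 2.1 × 32.1 = 19448 J
q2 (melt at 0 °C): 288.5 × 330.0 = 95205 J
q3 (heat water 0.0→91.6 °C): 288.5 × 4.16 × 91.6 = 109935 J
Total: 19448 + 95205 + 109935 = 224588 J = 225 kJ

q = 225 kJ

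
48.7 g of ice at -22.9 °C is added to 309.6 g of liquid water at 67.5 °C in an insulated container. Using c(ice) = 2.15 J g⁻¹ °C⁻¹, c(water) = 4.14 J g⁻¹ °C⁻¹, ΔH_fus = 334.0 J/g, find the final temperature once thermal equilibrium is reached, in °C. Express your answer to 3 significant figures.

Heat to bring ice to 0 °C and melt it: q₁ = 48.7×2.15×22.9 + 48.7×334.0 = 18664 J
Heat the water can supply cooling to 0 °C: 309.6×4.14×67.5 = 86517.7 J > q₁, so all ice melts.
Energy balance: 309.6×4.14×(67.5 − T) = 18664 + 48.7×4.14×(T − 0)
1281.744(67.5 − T) = 18664 + 201.618 T
86517.7 − 18664 = 1483.362 T
T = 67853.7 / 1483.362 = 45.74 °C

T_f = 45.7 °C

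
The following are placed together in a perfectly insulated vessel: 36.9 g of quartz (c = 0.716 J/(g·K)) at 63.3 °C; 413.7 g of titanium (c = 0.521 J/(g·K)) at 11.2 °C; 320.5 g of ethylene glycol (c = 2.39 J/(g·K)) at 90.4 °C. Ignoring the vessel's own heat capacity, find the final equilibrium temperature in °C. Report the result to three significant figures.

Σ mᵢcᵢ(T − Tᵢ) = 0  ⇒  T = Σ mᵢcᵢTᵢ / Σ mᵢcᵢ
Σ mᵢcᵢ = 36.9×0.716 + 413.7×0.521 + 320.5×2.39 = 1007.9531
Σ mᵢcᵢTᵢ = 26.4204×63.3 + 215.5377×11.2 + 765.995×90.4 = 73332
T = 73332 / 1007.9531 = 72.75 °C

T_f = 72.8 °C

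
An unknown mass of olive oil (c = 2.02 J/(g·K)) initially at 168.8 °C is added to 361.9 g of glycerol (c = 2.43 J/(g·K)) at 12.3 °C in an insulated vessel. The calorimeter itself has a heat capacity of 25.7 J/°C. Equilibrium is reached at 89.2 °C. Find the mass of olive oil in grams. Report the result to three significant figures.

m = 433 g

q_gained = (361.9 × 2.43 + 25.7) × (89.2 − 12.3) = 69600 J
q_lost = m × 2.02 × (168.8 − 89.2) = 160.792 m
m = 69600 / 160.792 = 433 g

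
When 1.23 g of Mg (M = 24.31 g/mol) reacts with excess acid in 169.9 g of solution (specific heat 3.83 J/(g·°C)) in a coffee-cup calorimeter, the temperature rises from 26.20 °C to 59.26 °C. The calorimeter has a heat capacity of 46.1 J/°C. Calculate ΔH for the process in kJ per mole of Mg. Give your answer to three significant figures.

ΔH = -455 kJ/mol

|ΔT| = |59.26 − 26.20| = 33.06 °C
|q_surr| = (169.9 × 3.83 + 46.1) × 33.06 = 696.817 × 33.06 = 23040 J
n(Mg) = 1.23 / 24.31 = 0.05060 mol
Temperature rose, so q_rxn = −|q_surr| = -23.04 kJ
ΔH = q_rxn / n = -455.3 kJ/mol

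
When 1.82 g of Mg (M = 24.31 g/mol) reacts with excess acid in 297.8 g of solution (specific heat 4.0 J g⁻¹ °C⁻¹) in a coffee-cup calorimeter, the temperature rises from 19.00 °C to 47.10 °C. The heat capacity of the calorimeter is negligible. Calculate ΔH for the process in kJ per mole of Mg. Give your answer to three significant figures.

ΔH = -447 kJ/mol

|ΔT| = |47.10 − 19.00| = 28.10 °C
|q_surr| = (297.8 × 4.0) × 28.10 = 1191.2 × 28.10 = 33470 J
n(Mg) = 1.82 / 24.31 = 0.07487 mol
Temperature rose, so q_rxn = −|q_surr| = -33.47 kJ
ΔH = q_rxn / n = -447.0 kJ/mol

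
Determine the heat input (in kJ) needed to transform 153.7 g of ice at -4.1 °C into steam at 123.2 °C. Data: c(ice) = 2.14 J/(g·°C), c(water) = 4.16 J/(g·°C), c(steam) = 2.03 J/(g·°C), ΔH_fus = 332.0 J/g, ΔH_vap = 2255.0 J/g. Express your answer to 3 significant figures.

q1 (heat ice -4.1→0.0 °C): 153.7 × 2.14 × 4.1 = 1349 J
q2 (melt at 0 °C): 153.7 × 332.0 = 51028 J
q3 (heat water 0.0→100.0 °C): 153.7 × 4.16 × 100.0 = 63939 J
q4 (vaporize at 100 °C): 153.7 × 2255.0 = 346594 J
q5 (heat steam 100.0→123.2 °C): 153.7 × 2.03 × 23.2 = 7239 J
Total: 1349 + 51028 + 63939 + 346594 + 7239 = 470149 J = 470 kJ

q = 470 kJ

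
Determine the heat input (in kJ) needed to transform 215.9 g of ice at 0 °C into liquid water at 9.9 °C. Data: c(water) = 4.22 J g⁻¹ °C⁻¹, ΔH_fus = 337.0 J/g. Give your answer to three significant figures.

q = 81.8 kJ

q1 (melt at 0 °C): 215.9 × 337.0 = 72758 J
q2 (heat water 0.0→9.9 °C): 215.9 × 4.22 × 9.9 = 9020 J
Total: 72758 + 9020 = 81778 J = 81.8 kJ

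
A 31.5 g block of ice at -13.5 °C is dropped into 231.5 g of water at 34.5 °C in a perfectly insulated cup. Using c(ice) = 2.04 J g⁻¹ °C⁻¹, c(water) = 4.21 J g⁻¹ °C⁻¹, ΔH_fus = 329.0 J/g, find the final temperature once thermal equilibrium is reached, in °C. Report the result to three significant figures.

Heat to bring ice to 0 °C and melt it: q₁ = 31.5×2.04×13.5 + 31.5×329.0 = 11231 J
Heat the water can supply cooling to 0 °C: 231.5×4.21×34.5 = 33624.2 J > q₁, so all ice melts.
Energy balance: 231.5×4.21×(34.5 − T) = 11231 + 31.5×4.21×(T − 0)
974.615(34.5 − T) = 11231 + 132.615 T
33624.2 − 11231 = 1107.230 T
T = 22393.2 / 1107.230 = 20.22 °C

T_f = 20.2 °C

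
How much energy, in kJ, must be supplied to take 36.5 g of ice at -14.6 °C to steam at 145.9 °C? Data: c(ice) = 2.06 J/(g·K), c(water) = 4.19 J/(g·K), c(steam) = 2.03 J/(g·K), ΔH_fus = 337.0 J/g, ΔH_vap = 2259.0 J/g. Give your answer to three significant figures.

q = 115 kJ

q1 (heat ice -14.6→0.0 °C): 36.5 × 2.06 × 14.6 = 1098 J
q2 (melt at 0 °C): 36.5 × 337.0 = 12301 J
q3 (heat water 0.0→100.0 °C): 36.5 × 4.19 × 100.0 = 15294 J
q4 (vaporize at 100 °C): 36.5 × 2259.0 = 82454 J
q5 (heat steam 100.0→145.9 °C): 36.5 × 2.03 × 45.9 = 3401 J
Total: 1098 + 12301 + 15294 + 82454 + 3401 = 114548 J = 115 kJ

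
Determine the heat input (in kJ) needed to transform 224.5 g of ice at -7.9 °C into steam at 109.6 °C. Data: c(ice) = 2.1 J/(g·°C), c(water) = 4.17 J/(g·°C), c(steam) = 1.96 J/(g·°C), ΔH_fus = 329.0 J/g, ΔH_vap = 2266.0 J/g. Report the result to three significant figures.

q1 (heat ice -7.9→0.0 °C): 224.5 × 2.1 × 7.9 = 3724 J
q2 (melt at 0 °C): 224.5 × 329.0 = 73861 J
q3 (heat water 0.0→100.0 °C): 224.5 × 4.17 × 100.0 = 93617 J
q4 (vaporize at 100 °C): 224.5 × 2266.0 = 508717 J
q5 (heat steam 100.0→109.6 °C): 224.5 × 1.96 × 9.6 = 4224 J
Total: 3724 + 73861 + 93617 + 508717 + 4224 = 684143 J = 684 kJ

q = 684 kJ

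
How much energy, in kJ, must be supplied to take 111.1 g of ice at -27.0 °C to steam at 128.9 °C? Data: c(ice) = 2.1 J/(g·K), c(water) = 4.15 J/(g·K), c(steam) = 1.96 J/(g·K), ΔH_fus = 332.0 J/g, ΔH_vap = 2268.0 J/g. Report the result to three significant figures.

q = 348 kJ

q1 (heat ice -27.0→0.0 °C): 111.1 × 2.1 × 27.0 = 6299 J
q2 (melt at 0 °C): 111.1 × 332.0 = 36885 J
q3 (heat water 0.0→100.0 °C): 111.1 × 4.15 × 100.0 = 46107 J
q4 (vaporize at 100 °C): 111.1 × 2268.0 = 251975 J
q5 (heat steam 100.0→128.9 °C): 111.1 × 1.96 × 28.9 = 6293 J
Total: 6299 + 36885 + 46107 + 251975 + 6293 = 347559 J = 348 kJ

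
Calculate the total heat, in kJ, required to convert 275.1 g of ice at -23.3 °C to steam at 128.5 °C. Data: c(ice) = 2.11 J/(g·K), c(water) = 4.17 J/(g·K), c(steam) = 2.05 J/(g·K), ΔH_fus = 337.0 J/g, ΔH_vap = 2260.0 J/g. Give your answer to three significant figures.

q1 (heat ice -23.3→0.0 °C): 275.1 × 2.11 × 23.3 = 13525 J
q2 (melt at 0 °C): 275.1 × 337.0 = 92709 J
q3 (heat water 0.0→100.0 °C): 275.1 × 4.17 × 100.0 = 114717 J
q4 (vaporize at 100 °C): 275.1 × 2260.0 = 621726 J
q5 (heat steam 100.0→128.5 °C): 275.1 × 2.05 × 28.5 = 16073 J
Total: 13525 + 92709 + 114717 + 621726 + 16073 = 858750 J = 859 kJ

q = 859 kJ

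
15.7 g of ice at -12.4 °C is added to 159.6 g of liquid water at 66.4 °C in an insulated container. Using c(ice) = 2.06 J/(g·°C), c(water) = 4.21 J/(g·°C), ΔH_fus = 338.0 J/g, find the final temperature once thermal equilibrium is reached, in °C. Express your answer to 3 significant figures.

T_f = 52.7 °C

Heat to bring ice to 0 °C and melt it: q₁ = 15.7×2.06×12.4 + 15.7×338.0 = 5707.6 J
Heat the water can supply cooling to 0 °C: 159.6×4.21×66.4 = 44615.2 J > q₁, so all ice melts.
Energy balance: 159.6×4.21×(66.4 − T) = 5707.6 + 15.7×4.21×(T − 0)
671.916(66.4 − T) = 5707.6 + 66.097 T
44615.2 − 5707.6 = 738.013 T
T = 38907.6 / 738.013 = 52.72 °C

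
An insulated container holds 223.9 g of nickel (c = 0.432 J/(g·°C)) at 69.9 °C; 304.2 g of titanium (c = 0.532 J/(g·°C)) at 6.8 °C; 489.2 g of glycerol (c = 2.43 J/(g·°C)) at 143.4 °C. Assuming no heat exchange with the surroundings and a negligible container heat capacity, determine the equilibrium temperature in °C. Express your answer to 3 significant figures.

T_f = 123 °C

Σ mᵢcᵢ(T − Tᵢ) = 0  ⇒  T = Σ mᵢcᵢTᵢ / Σ mᵢcᵢ
Σ mᵢcᵢ = 223.9×0.432 + 304.2×0.532 + 489.2×2.43 = 1447.3152
Σ mᵢcᵢTᵢ = 96.7248×69.9 + 161.8344×6.8 + 1188.756×143.4 = 178330
T = 178330 / 1447.3152 = 123.2 °C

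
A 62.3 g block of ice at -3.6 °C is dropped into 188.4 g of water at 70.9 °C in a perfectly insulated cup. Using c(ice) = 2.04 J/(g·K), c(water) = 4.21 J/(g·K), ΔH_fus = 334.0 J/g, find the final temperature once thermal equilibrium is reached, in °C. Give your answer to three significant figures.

T_f = 33.1 °C

Heat to bring ice to 0 °C and melt it: q₁ = 62.3×2.04×3.6 + 62.3×334.0 = 21266 J
Heat the water can supply cooling to 0 °C: 188.4×4.21×70.9 = 56235.3 J > q₁, so all ice melts.
Energy balance: 188.4×4.21×(70.9 − T) = 21266 + 62.3×4.21×(T − 0)
793.164(70.9 − T) = 21266 + 262.283 T
56235.3 − 21266 = 1055.447 T
T = 34969.3 / 1055.447 = 33.13 °C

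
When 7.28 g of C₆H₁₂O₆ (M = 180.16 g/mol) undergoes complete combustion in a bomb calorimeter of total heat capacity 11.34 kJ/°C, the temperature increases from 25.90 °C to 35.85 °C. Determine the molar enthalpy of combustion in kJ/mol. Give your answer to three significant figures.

ΔH = -2790 kJ/mol

ΔT = 35.85 − 25.90 = 9.95 °C
q_cal = C_cal × ΔT = 11.34 × 9.95 = 112.833 kJ
n = 7.28 / 180.16 = 0.04041 mol
q_rxn = −q_cal = -112.833 kJ
ΔH = -112.833 / 0.04041 = -2792 kJ/mol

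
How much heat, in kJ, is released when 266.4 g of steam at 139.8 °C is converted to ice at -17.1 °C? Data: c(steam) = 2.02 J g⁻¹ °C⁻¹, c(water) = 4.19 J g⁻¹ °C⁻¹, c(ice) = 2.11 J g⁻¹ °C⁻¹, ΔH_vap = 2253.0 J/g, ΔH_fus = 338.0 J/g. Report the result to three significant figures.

q1 (cool steam 139.8→100 °C): 266.4 × 2.02 × 39.8 = 21417 J
q2 (condense at 100 °C): 266.4 × 2253.0 = 600199 J
q3 (cool water 100→0 °C): 266.4 × 4.19 × 100.0 = 111622 J
q4 (freeze at 0 °C): 266.4 × 338.0 = 90043 J
q5 (cool ice 0→-17.1 °C): 266.4 × 2.11 × 17.1 = 9612 J
Total: 21417 + 600199 + 111622 + 90043 + 9612 = 832893 J = 833 kJ

q = 833 kJ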